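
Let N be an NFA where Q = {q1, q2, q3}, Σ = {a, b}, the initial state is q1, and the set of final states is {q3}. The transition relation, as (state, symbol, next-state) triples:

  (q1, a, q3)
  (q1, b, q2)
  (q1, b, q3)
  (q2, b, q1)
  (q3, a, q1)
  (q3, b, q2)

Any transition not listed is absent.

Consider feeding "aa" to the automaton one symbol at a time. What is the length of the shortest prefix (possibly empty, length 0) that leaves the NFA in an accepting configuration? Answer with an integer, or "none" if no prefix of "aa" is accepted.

Start in {q1}.
Read 'a': {q1} → {q3}.
None of the earlier sets intersect F, but {q3} does.

1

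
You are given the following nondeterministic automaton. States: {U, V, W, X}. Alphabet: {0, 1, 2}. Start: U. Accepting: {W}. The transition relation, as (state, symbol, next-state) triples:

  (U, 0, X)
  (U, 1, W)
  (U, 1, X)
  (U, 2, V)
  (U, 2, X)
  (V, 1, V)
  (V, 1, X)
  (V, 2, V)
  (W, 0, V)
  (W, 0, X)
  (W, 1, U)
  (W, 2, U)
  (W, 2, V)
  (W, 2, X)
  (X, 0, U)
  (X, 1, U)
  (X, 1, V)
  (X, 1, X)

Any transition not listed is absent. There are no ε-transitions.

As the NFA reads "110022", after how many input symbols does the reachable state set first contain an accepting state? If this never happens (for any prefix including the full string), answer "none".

1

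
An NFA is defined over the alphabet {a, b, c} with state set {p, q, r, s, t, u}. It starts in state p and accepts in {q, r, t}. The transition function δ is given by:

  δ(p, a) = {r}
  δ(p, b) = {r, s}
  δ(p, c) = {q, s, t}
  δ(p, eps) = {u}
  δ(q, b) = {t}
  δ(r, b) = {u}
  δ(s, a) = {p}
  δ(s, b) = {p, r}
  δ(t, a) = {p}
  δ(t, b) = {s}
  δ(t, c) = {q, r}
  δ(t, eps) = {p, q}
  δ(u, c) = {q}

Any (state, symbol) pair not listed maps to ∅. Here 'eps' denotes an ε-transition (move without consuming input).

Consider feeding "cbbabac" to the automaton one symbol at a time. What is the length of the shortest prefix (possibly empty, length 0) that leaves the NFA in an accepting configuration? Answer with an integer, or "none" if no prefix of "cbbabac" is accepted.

Start: ε-closure({p}) = {p, u}.
Read 'c': p→{q, s, t}, u→{q}; union {q, s, t}; ε-closure = {p, q, s, t, u}.
None of the earlier sets intersect F, but {p, q, s, t, u} does.

1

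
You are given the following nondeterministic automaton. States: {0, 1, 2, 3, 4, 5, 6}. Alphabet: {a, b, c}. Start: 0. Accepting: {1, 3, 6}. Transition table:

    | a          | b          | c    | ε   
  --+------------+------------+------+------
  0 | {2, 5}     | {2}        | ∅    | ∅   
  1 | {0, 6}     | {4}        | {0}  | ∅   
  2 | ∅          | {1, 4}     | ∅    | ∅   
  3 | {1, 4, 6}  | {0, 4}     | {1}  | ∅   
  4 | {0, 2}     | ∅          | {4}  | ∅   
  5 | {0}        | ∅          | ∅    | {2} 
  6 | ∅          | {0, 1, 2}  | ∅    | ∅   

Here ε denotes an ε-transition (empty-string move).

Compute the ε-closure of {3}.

{3}

Begin with {3}.
No ε-moves leave this set, so the closure equals the set itself.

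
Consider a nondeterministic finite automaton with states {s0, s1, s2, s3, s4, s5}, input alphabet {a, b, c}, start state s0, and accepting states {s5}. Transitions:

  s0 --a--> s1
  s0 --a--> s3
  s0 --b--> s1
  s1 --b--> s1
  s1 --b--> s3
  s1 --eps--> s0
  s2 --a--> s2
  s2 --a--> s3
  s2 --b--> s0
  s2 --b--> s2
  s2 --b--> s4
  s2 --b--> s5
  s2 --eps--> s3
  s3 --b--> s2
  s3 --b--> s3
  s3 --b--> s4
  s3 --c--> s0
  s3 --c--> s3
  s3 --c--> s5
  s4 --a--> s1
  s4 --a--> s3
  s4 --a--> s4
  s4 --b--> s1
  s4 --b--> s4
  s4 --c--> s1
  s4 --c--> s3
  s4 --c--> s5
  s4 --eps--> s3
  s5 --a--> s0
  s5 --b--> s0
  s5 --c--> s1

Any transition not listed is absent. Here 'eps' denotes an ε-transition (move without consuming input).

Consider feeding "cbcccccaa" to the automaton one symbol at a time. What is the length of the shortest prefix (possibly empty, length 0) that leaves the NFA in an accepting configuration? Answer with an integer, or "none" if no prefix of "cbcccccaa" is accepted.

Start in {s0}.
Read 'c': {s0} → ∅.
The set is empty and remains empty for the remaining 8 symbols.
No reachable set along the way intersects F.

none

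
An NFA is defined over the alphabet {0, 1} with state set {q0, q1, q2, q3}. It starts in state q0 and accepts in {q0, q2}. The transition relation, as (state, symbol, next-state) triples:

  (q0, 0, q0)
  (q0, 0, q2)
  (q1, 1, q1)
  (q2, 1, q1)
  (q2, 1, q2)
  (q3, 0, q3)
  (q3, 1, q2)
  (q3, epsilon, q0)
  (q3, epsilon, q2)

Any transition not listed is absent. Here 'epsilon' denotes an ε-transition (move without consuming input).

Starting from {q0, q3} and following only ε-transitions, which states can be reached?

{q0, q2, q3}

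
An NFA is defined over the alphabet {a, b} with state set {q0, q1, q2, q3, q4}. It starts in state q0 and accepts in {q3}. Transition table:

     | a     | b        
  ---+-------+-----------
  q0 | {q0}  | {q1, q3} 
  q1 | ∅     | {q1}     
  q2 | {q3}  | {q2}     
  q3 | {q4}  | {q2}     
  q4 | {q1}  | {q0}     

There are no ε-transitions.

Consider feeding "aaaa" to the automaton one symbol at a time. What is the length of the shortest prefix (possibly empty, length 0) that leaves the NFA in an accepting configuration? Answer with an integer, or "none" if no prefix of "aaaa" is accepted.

Start in {q0}.
Read 'a': {q0} → {q0}.
Read 'a': {q0} → {q0}.
Read 'a': {q0} → {q0}.
Read 'a': {q0} → {q0}.
No reachable set along the way intersects F.

none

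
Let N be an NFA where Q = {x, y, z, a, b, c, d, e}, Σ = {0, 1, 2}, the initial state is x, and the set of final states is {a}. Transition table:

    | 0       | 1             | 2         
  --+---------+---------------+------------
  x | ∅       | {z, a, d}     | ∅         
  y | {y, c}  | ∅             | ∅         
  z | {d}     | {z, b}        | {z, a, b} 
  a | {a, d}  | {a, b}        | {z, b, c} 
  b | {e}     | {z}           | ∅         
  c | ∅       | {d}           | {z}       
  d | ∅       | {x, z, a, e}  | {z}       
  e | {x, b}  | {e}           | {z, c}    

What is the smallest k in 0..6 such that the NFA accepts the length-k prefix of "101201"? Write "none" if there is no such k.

Start in {x}.
Read '1': {x} → {z, a, d}.
None of the earlier sets intersect F, but {z, a, d} does.

1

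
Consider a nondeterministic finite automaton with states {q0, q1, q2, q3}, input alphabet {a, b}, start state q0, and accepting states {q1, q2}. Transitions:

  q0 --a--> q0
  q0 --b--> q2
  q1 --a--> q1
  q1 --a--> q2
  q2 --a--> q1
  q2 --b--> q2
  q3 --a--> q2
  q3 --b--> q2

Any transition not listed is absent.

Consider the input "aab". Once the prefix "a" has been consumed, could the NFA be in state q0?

Yes

Start in {q0}.
Read 'a': q0→{q0}; now {q0}.
State q0 is in {q0}.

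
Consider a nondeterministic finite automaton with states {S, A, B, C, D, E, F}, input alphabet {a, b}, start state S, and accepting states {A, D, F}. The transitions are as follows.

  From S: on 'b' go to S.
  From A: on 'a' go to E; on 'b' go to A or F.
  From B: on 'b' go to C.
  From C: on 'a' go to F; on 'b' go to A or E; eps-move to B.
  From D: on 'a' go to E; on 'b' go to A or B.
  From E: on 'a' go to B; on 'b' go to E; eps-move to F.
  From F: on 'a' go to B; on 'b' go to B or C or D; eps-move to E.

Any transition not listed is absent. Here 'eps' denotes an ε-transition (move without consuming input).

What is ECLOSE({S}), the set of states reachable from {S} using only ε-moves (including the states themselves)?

{S}

Begin with {S}.
No ε-moves leave this set, so the closure equals the set itself.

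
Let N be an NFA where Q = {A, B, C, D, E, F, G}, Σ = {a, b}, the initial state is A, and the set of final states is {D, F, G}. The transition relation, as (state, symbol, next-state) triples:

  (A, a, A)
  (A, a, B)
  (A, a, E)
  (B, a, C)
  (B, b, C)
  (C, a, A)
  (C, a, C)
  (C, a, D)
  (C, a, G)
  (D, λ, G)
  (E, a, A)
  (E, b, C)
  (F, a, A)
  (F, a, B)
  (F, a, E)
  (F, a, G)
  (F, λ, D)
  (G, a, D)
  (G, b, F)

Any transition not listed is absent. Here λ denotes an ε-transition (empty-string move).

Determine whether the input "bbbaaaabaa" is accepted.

No

Start in {A}.
Read 'b': A→∅; now ∅.
The set is empty and remains empty for the remaining 9 symbols.
The final set ∅ contains no accepting state.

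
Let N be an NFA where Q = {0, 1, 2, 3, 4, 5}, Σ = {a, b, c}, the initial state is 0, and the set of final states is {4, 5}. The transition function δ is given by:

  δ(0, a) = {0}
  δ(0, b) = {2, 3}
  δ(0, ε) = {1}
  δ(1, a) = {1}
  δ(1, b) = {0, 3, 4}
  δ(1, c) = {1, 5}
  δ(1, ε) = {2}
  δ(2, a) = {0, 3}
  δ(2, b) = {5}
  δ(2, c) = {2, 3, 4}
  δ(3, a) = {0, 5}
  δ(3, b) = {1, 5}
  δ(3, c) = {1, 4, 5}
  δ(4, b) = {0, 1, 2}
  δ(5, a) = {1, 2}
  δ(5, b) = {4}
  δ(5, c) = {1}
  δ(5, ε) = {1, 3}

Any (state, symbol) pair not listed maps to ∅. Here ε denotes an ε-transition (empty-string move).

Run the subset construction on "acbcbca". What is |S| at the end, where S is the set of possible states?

Start: ε-closure({0}) = {0, 1, 2}.
Read 'a': 0→{0}, 1→{1}, 2→{0, 3}; union {0, 1, 3}; ε-closure = {0, 1, 2, 3}.
Read 'c': 0→∅, 1→{1, 5}, 2→{2, 3, 4}, 3→{1, 4, 5}; now {1, 2, 3, 4, 5}.
Read 'b': 1→{0, 3, 4}, 2→{5}, 3→{1, 5}, 4→{0, 1, 2}, 5→{4}; now {0, 1, 2, 3, 4, 5}.
Read 'c': 0→∅, 1→{1, 5}, 2→{2, 3, 4}, 3→{1, 4, 5}, 4→∅, 5→{1}; now {1, 2, 3, 4, 5}.
Read 'b': 1→{0, 3, 4}, 2→{5}, 3→{1, 5}, 4→{0, 1, 2}, 5→{4}; now {0, 1, 2, 3, 4, 5}.
Read 'c': 0→∅, 1→{1, 5}, 2→{2, 3, 4}, 3→{1, 4, 5}, 4→∅, 5→{1}; now {1, 2, 3, 4, 5}.
Read 'a': 1→{1}, 2→{0, 3}, 3→{0, 5}, 4→∅, 5→{1, 2}; now {0, 1, 2, 3, 5}.
That set has 5 states.

5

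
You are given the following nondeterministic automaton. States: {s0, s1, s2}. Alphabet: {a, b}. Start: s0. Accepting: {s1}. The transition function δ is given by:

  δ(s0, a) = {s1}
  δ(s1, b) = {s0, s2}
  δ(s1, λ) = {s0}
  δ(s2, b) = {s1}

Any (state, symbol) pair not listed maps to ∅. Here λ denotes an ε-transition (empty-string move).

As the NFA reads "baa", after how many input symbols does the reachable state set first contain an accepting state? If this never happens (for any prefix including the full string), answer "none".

none

Start in {s0}.
Read 'b': {s0} → ∅.
The set is empty and remains empty for the remaining 2 symbols.
No reachable set along the way intersects F.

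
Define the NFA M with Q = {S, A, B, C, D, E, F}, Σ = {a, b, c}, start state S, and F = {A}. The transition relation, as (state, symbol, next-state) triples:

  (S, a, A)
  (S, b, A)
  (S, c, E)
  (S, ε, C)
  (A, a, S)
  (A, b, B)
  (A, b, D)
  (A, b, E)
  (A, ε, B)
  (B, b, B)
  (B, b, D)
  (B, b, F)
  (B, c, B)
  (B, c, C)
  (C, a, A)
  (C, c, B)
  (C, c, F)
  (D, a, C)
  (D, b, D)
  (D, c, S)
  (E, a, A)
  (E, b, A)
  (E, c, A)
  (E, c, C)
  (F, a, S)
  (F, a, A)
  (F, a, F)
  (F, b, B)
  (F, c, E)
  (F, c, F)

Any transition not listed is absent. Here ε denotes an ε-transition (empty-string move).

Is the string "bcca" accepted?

Yes

Start: ε-closure({S}) = {S, C}.
Read 'b': S→{A}, C→∅; union {A}; ε-closure = {A, B}.
Read 'c': A→∅, B→{B, C}; now {B, C}.
Read 'c': B→{B, C}, C→{B, F}; now {B, C, F}.
Read 'a': B→∅, C→{A}, F→{S, A, F}; union {S, A, F}; ε-closure = {S, A, B, C, F}.
The final set {S, A, B, C, F} contains the accepting state A.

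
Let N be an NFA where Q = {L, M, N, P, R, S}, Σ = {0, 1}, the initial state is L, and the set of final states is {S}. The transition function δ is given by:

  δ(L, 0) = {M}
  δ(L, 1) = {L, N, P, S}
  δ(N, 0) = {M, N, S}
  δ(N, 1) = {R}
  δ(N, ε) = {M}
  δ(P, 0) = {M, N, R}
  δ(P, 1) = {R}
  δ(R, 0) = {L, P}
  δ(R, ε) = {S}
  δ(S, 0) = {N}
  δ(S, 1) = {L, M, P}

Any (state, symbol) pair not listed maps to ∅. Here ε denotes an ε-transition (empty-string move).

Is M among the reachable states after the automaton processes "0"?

Yes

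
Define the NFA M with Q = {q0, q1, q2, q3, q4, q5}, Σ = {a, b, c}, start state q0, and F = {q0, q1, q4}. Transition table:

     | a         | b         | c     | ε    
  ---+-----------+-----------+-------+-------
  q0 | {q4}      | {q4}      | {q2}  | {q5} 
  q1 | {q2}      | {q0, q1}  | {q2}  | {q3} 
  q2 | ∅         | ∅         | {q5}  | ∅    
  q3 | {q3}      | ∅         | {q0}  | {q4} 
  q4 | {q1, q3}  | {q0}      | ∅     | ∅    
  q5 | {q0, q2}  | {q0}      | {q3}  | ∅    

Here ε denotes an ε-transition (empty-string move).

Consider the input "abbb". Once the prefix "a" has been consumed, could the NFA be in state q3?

No

Start: ε-closure({q0}) = {q0, q5}.
Read 'a': q0→{q4}, q5→{q0, q2}; union {q0, q2, q4}; ε-closure = {q0, q2, q4, q5}.
State q3 is not in {q0, q2, q4, q5}.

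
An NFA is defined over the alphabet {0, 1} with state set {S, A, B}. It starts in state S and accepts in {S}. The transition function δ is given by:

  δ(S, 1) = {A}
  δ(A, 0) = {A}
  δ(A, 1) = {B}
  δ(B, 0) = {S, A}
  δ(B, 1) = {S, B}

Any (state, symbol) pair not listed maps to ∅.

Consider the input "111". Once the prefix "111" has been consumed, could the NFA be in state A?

No

Start in {S}.
Read '1': S→{A}; now {A}.
Read '1': A→{B}; now {B}.
Read '1': B→{S, B}; now {S, B}.
State A is not in {S, B}.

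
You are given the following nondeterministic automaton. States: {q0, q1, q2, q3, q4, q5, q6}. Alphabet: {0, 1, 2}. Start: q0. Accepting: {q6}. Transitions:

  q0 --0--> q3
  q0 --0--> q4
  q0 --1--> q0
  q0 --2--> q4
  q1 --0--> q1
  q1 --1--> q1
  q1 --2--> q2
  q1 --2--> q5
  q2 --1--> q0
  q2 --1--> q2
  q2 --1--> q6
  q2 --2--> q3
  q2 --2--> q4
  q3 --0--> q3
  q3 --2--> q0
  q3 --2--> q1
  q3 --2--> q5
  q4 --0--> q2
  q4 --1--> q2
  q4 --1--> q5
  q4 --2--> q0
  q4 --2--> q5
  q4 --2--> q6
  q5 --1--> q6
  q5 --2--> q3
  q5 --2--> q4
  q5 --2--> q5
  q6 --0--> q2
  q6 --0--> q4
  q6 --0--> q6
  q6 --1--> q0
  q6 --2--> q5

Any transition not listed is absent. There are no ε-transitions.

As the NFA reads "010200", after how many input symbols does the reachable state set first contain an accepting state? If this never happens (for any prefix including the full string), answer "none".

Start in {q0}.
Read '0': q0→{q3, q4}; now {q3, q4}.
Read '1': q3→∅, q4→{q2, q5}; now {q2, q5}.
Read '0': q2→∅, q5→∅; now ∅.
The set is empty and remains empty for the remaining 3 symbols.
No reachable set along the way intersects F.

none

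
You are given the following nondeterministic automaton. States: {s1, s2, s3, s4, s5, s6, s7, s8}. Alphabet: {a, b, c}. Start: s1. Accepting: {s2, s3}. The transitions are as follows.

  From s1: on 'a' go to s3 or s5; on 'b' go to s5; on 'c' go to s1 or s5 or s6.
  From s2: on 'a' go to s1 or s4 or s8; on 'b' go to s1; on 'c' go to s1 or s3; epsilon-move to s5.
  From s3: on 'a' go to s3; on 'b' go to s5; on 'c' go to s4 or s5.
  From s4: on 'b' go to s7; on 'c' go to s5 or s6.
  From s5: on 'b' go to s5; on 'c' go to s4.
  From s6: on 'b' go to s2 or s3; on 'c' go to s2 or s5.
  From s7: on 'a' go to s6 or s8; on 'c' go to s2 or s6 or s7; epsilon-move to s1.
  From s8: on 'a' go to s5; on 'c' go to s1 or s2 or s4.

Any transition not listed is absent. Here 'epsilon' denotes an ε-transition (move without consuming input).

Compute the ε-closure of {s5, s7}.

Begin with {s5, s7}.
ε-move s7 → s1; add s1.

{s1, s5, s7}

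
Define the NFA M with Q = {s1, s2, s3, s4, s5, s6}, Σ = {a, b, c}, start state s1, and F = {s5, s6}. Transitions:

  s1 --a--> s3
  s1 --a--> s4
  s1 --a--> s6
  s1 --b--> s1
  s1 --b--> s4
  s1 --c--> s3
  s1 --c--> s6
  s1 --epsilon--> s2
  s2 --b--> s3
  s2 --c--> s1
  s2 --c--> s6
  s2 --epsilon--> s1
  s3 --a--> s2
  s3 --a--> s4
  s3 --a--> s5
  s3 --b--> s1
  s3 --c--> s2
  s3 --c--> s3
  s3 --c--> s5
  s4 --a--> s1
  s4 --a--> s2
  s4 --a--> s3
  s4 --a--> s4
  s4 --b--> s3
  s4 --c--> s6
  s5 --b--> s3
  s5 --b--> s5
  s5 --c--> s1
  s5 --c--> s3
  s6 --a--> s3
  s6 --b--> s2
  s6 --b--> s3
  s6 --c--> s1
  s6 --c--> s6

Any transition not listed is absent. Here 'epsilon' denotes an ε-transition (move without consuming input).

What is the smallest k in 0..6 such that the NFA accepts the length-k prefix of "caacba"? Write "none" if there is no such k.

Start: ε-closure({s1}) = {s1, s2}.
Read 'c': {s1, s2} → {s1, s2, s3, s6}.
None of the earlier sets intersect F, but {s1, s2, s3, s6} does.

1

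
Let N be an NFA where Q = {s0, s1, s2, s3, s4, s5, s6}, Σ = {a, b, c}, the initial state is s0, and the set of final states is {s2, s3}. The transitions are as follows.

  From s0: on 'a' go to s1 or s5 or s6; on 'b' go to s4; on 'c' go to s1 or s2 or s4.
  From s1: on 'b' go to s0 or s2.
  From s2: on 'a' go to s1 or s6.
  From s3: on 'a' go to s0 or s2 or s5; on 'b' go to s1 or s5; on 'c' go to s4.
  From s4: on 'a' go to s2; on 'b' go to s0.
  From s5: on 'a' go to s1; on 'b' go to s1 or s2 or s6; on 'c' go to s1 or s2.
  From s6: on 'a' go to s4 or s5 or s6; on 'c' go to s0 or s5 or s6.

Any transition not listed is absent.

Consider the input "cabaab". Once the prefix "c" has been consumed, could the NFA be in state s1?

Start in {s0}.
Read 'c': s0→{s1, s2, s4}; now {s1, s2, s4}.
State s1 is in {s1, s2, s4}.

Yes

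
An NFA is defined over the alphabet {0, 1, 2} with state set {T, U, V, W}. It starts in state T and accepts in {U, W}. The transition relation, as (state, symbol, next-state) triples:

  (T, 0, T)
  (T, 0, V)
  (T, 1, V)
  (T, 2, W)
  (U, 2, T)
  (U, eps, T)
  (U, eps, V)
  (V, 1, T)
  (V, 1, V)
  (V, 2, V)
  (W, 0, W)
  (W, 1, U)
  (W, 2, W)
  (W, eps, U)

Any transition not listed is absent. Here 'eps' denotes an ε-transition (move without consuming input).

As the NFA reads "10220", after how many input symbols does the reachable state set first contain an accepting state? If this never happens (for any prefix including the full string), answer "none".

none

Start in {T}.
Read '1': {T} → {V}.
Read '0': {V} → ∅.
The set is empty and remains empty for the remaining 3 symbols.
No reachable set along the way intersects F.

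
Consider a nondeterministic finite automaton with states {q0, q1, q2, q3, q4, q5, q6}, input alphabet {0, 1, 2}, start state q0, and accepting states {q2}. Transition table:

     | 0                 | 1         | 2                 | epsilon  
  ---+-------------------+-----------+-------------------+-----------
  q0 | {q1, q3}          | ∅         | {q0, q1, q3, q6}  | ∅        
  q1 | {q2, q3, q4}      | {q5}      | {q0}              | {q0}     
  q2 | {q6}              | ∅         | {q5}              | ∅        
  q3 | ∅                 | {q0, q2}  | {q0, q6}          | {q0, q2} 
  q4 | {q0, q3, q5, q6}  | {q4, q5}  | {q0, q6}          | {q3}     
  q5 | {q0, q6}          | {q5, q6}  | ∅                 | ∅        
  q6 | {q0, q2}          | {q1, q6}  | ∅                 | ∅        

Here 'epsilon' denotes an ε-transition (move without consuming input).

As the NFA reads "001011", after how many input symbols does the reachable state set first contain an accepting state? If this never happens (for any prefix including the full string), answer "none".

Start in {q0}.
Read '0': q0→{q1, q3}; union {q1, q3}; ε-closure = {q0, q1, q2, q3}.
None of the earlier sets intersect F, but {q0, q1, q2, q3} does.

1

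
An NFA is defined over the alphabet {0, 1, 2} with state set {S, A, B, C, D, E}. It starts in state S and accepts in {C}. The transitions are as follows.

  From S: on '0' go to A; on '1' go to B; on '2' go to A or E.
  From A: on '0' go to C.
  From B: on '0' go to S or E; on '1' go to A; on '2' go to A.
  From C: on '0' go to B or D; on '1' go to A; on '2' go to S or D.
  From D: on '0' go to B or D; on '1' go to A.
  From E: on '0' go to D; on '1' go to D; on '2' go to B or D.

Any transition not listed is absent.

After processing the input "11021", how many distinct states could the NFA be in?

Start in {S}.
Read '1': {S} → {B}.
Read '1': {B} → {A}.
Read '0': {A} → {C}.
Read '2': {C} → {S, D}.
Read '1': {S, D} → {A, B}.
That set has 2 states.

2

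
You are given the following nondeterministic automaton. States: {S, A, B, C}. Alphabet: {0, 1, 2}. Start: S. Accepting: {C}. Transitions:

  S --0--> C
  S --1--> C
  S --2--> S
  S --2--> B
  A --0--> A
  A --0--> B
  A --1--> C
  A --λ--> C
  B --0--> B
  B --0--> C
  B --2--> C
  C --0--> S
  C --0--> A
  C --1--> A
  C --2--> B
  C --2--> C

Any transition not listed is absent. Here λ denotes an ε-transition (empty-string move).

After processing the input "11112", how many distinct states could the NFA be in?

Start in {S}.
Read '1': S→{C}; now {C}.
Read '1': C→{A}; union {A}; ε-closure = {A, C}.
Read '1': A→{C}, C→{A}; now {A, C}.
Read '1': A→{C}, C→{A}; now {A, C}.
Read '2': A→∅, C→{B, C}; now {B, C}.
That set has 2 states.

2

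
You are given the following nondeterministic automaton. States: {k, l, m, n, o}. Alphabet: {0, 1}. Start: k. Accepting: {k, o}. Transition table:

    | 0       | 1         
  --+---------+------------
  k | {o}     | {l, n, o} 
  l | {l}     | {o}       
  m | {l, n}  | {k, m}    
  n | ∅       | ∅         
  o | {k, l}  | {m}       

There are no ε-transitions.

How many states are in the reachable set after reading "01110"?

Start in {k}.
Read '0': {k} → {o}.
Read '1': {o} → {m}.
Read '1': {m} → {k, m}.
Read '1': {k, m} → {k, l, m, n, o}.
Read '0': {k, l, m, n, o} → {k, l, n, o}.
That set has 4 states.

4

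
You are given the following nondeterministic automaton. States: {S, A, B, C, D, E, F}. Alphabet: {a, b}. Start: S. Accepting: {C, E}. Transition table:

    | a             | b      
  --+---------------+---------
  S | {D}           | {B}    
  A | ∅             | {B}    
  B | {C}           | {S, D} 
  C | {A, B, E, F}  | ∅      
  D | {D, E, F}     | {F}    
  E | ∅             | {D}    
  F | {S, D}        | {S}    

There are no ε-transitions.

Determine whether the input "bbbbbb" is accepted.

Start in {S}.
Read 'b': S→{B}; now {B}.
Read 'b': B→{S, D}; now {S, D}.
Read 'b': S→{B}, D→{F}; now {B, F}.
Read 'b': B→{S, D}, F→{S}; now {S, D}.
Read 'b': S→{B}, D→{F}; now {B, F}.
Read 'b': B→{S, D}, F→{S}; now {S, D}.
The final set {S, D} contains no accepting state.

No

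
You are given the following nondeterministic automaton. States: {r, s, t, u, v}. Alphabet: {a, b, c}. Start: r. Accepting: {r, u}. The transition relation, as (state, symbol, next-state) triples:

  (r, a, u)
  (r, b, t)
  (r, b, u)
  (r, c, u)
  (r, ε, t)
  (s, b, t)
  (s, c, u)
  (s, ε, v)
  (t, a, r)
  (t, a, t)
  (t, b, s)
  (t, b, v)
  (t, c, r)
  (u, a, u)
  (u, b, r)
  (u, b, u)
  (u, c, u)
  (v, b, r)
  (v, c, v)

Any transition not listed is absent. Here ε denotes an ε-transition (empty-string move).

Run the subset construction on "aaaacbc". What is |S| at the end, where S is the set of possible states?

4

Start: ε-closure({r}) = {r, t}.
Read 'a': {r, t} → {r, t, u}.
Read 'a': {r, t, u} → {r, t, u}.
Read 'a': {r, t, u} → {r, t, u}.
Read 'a': {r, t, u} → {r, t, u}.
Read 'c': {r, t, u} → {r, t, u}.
Read 'b': {r, t, u} → {r, s, t, u, v}.
Read 'c': {r, s, t, u, v} → {r, t, u, v}.
That set has 4 states.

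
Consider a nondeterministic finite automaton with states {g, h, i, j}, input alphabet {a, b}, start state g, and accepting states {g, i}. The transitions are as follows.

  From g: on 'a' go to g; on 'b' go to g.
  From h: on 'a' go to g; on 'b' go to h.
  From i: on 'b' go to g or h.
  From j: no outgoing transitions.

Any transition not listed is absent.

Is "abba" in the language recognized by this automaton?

Start in {g}.
Read 'a': g→{g}; now {g}.
Read 'b': g→{g}; now {g}.
Read 'b': g→{g}; now {g}.
Read 'a': g→{g}; now {g}.
The final set {g} contains the accepting state g.

Yes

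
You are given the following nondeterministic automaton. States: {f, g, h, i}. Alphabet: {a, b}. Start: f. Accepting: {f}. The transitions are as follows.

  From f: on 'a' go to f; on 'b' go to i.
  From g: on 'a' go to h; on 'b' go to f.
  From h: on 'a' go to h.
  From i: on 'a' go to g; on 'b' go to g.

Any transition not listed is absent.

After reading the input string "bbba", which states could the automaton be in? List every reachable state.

{f}

Start in {f}.
Read 'b': f→{i}; now {i}.
Read 'b': i→{g}; now {g}.
Read 'b': g→{f}; now {f}.
Read 'a': f→{f}; now {f}.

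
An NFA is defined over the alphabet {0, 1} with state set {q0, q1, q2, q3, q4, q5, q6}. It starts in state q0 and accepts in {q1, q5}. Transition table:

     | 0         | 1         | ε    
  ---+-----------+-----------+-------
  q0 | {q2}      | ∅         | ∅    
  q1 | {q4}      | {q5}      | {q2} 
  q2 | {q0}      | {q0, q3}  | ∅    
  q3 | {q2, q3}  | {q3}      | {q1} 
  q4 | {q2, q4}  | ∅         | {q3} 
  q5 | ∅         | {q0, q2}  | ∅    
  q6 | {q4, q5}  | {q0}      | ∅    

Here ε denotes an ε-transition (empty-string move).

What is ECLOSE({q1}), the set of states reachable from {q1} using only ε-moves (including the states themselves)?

{q1, q2}

Begin with {q1}.
ε-move q1 → q2; add q2.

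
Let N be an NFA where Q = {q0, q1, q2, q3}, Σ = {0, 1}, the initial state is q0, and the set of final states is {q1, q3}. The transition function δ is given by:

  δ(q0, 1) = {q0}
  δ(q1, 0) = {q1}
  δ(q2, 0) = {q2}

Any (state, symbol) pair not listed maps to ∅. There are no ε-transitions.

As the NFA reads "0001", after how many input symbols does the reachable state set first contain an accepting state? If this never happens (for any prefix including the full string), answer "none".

none

Start in {q0}.
Read '0': {q0} → ∅.
The set is empty and remains empty for the remaining 3 symbols.
No reachable set along the way intersects F.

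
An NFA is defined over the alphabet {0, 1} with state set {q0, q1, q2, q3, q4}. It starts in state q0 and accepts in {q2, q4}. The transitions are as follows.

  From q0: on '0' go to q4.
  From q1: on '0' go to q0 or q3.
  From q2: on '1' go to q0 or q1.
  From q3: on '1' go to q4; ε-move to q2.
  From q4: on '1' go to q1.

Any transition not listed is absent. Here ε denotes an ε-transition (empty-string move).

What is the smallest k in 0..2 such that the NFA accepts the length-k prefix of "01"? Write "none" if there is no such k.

Start in {q0}.
Read '0': q0→{q4}; now {q4}.
None of the earlier sets intersect F, but {q4} does.

1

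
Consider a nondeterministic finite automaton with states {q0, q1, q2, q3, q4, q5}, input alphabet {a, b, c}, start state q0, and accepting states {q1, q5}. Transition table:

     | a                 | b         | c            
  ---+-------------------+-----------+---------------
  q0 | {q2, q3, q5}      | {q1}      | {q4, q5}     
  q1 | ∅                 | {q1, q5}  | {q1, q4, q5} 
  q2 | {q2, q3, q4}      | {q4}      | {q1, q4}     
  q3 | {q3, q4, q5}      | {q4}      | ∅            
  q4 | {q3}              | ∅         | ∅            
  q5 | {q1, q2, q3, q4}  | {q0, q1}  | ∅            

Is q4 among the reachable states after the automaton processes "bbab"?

Yes

Start in {q0}.
Read 'b': q0→{q1}; now {q1}.
Read 'b': q1→{q1, q5}; now {q1, q5}.
Read 'a': q1→∅, q5→{q1, q2, q3, q4}; now {q1, q2, q3, q4}.
Read 'b': q1→{q1, q5}, q2→{q4}, q3→{q4}, q4→∅; now {q1, q4, q5}.
State q4 is in {q1, q4, q5}.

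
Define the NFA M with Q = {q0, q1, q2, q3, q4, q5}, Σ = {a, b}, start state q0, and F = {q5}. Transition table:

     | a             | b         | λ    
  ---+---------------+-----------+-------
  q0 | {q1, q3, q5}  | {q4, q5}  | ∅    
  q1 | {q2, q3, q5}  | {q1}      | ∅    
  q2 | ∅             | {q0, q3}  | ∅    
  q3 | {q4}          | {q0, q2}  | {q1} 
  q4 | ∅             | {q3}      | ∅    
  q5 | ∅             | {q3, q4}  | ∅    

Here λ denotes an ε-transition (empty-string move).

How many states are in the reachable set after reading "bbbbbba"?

5

Start in {q0}.
Read 'b': q0→{q4, q5}; now {q4, q5}.
Read 'b': q4→{q3}, q5→{q3, q4}; union {q3, q4}; ε-closure = {q1, q3, q4}.
Read 'b': q1→{q1}, q3→{q0, q2}, q4→{q3}; now {q0, q1, q2, q3}.
Read 'b': q0→{q4, q5}, q1→{q1}, q2→{q0, q3}, q3→{q0, q2}; now {q0, q1, q2, q3, q4, q5}.
Read 'b': q0→{q4, q5}, q1→{q1}, q2→{q0, q3}, q3→{q0, q2}, q4→{q3}, q5→{q3, q4}; now {q0, q1, q2, q3, q4, q5}.
Read 'b': q0→{q4, q5}, q1→{q1}, q2→{q0, q3}, q3→{q0, q2}, q4→{q3}, q5→{q3, q4}; now {q0, q1, q2, q3, q4, q5}.
Read 'a': q0→{q1, q3, q5}, q1→{q2, q3, q5}, q2→∅, q3→{q4}, q4→∅, q5→∅; now {q1, q2, q3, q4, q5}.
That set has 5 states.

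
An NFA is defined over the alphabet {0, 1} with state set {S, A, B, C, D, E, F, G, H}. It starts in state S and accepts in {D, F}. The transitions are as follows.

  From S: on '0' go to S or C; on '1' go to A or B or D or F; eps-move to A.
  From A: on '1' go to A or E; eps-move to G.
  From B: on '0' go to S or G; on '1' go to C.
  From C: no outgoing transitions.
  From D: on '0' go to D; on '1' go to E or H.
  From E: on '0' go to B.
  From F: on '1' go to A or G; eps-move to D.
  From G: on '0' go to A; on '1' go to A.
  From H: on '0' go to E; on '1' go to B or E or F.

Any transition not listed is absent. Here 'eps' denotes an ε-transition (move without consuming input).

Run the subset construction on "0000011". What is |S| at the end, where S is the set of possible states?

5

Start: ε-closure({S}) = {S, A, G}.
Read '0': {S, A, G} → {S, A, C, G}.
Read '0': {S, A, C, G} → {S, A, C, G}.
Read '0': {S, A, C, G} → {S, A, C, G}.
Read '0': {S, A, C, G} → {S, A, C, G}.
Read '0': {S, A, C, G} → {S, A, C, G}.
Read '1': {S, A, C, G} → {A, B, D, E, F, G}.
Read '1': {A, B, D, E, F, G} → {A, C, E, G, H}.
That set has 5 states.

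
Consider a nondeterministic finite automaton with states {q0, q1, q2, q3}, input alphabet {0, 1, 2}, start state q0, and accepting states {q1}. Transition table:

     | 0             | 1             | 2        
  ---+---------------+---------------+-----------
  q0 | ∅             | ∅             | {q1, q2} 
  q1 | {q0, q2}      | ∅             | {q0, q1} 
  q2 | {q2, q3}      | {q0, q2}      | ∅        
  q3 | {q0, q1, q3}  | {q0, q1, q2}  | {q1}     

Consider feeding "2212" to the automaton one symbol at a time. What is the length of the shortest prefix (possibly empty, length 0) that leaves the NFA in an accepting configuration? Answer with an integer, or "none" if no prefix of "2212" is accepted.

1

Start in {q0}.
Read '2': q0→{q1, q2}; now {q1, q2}.
None of the earlier sets intersect F, but {q1, q2} does.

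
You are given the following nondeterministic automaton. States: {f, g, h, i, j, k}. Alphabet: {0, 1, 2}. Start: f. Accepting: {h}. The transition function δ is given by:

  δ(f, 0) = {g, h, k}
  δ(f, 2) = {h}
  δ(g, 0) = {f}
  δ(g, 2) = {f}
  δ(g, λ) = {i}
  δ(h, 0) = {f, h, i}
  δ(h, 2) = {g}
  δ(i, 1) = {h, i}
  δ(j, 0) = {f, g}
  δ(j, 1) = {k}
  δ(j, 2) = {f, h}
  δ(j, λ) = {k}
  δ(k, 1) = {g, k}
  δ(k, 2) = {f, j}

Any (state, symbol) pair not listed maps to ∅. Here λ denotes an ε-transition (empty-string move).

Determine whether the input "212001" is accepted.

Start in {f}.
Read '2': f→{h}; now {h}.
Read '1': h→∅; now ∅.
The set is empty and remains empty for the remaining 4 symbols.
The final set ∅ contains no accepting state.

No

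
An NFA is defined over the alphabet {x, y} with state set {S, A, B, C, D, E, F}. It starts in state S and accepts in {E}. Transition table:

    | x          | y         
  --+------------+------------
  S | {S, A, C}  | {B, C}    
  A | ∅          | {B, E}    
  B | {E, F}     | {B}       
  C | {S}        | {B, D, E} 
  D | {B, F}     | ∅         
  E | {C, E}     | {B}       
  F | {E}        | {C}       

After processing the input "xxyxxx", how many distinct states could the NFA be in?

4

Start in {S}.
Read 'x': S→{S, A, C}; now {S, A, C}.
Read 'x': S→{S, A, C}, A→∅, C→{S}; now {S, A, C}.
Read 'y': S→{B, C}, A→{B, E}, C→{B, D, E}; now {B, C, D, E}.
Read 'x': B→{E, F}, C→{S}, D→{B, F}, E→{C, E}; now {S, B, C, E, F}.
Read 'x': S→{S, A, C}, B→{E, F}, C→{S}, E→{C, E}, F→{E}; now {S, A, C, E, F}.
Read 'x': S→{S, A, C}, A→∅, C→{S}, E→{C, E}, F→{E}; now {S, A, C, E}.
That set has 4 states.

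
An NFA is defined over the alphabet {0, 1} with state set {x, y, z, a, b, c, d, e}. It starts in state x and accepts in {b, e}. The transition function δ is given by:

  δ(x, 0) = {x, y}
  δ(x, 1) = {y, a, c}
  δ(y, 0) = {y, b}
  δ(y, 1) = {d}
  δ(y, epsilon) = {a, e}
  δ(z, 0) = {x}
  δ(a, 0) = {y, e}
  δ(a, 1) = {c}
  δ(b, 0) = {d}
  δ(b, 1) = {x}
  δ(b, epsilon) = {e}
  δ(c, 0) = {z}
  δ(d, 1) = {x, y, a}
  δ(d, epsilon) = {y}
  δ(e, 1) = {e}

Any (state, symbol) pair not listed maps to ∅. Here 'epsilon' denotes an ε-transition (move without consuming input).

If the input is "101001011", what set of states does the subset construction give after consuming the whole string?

{x, y, a, c, d, e}

Start in {x}.
Read '1': {x} → {y, a, c, e}.
Read '0': {y, a, c, e} → {y, z, a, b, e}.
Read '1': {y, z, a, b, e} → {x, y, a, c, d, e}.
Read '0': {x, y, a, c, d, e} → {x, y, z, a, b, e}.
Read '0': {x, y, z, a, b, e} → {x, y, a, b, d, e}.
Read '1': {x, y, a, b, d, e} → {x, y, a, c, d, e}.
Read '0': {x, y, a, c, d, e} → {x, y, z, a, b, e}.
Read '1': {x, y, z, a, b, e} → {x, y, a, c, d, e}.
Read '1': {x, y, a, c, d, e} → {x, y, a, c, d, e}.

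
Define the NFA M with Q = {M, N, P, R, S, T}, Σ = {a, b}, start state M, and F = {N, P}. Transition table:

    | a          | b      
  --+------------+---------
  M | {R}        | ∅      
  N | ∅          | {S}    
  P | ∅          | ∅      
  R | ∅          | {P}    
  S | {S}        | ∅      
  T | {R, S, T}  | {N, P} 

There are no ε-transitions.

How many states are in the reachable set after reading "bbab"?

0

Start in {M}.
Read 'b': M→∅; now ∅.
The set is empty and remains empty for the remaining 3 symbols.
That set has 0 states.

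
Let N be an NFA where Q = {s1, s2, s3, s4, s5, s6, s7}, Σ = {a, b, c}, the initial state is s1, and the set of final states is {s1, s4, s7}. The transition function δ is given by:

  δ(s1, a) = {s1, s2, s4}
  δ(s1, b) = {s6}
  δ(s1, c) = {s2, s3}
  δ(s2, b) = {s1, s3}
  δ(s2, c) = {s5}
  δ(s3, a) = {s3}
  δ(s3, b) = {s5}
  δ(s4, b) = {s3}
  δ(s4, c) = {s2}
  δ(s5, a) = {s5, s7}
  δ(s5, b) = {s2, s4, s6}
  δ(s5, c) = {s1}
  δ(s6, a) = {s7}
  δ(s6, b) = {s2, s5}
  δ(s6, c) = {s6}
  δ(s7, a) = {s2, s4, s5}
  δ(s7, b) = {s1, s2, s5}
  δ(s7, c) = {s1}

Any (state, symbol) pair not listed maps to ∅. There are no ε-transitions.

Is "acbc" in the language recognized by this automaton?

Start in {s1}.
Read 'a': s1→{s1, s2, s4}; now {s1, s2, s4}.
Read 'c': s1→{s2, s3}, s2→{s5}, s4→{s2}; now {s2, s3, s5}.
Read 'b': s2→{s1, s3}, s3→{s5}, s5→{s2, s4, s6}; now {s1, s2, s3, s4, s5, s6}.
Read 'c': s1→{s2, s3}, s2→{s5}, s3→∅, s4→{s2}, s5→{s1}, s6→{s6}; now {s1, s2, s3, s5, s6}.
The final set {s1, s2, s3, s5, s6} contains the accepting state s1.

Yes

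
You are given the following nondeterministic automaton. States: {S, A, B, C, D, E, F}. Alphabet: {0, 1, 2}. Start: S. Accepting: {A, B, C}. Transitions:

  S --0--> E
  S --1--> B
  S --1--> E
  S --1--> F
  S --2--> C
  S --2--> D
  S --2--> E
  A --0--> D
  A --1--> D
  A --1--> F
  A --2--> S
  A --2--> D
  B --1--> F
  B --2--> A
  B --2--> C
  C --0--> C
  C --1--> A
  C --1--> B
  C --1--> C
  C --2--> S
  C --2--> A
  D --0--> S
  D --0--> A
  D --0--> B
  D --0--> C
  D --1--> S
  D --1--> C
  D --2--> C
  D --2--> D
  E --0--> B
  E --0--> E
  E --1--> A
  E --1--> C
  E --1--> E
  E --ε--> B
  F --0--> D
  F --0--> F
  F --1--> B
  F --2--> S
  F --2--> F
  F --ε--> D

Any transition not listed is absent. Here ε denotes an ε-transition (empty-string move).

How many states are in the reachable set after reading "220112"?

7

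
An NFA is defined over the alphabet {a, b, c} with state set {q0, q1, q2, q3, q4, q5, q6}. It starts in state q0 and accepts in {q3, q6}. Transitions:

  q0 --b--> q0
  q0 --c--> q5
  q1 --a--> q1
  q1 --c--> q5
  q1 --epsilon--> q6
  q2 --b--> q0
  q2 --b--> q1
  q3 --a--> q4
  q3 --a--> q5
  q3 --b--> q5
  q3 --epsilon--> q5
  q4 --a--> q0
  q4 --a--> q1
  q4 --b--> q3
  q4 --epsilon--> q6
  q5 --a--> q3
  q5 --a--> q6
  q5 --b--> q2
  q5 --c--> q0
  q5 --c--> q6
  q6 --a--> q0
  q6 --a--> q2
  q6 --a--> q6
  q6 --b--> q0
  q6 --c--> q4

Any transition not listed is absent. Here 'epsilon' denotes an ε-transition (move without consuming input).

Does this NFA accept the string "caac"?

Yes

Start in {q0}.
Read 'c': {q0} → {q5}.
Read 'a': {q5} → {q3, q5, q6}.
Read 'a': {q3, q5, q6} → {q0, q2, q3, q4, q5, q6}.
Read 'c': {q0, q2, q3, q4, q5, q6} → {q0, q4, q5, q6}.
The final set {q0, q4, q5, q6} contains the accepting state q6.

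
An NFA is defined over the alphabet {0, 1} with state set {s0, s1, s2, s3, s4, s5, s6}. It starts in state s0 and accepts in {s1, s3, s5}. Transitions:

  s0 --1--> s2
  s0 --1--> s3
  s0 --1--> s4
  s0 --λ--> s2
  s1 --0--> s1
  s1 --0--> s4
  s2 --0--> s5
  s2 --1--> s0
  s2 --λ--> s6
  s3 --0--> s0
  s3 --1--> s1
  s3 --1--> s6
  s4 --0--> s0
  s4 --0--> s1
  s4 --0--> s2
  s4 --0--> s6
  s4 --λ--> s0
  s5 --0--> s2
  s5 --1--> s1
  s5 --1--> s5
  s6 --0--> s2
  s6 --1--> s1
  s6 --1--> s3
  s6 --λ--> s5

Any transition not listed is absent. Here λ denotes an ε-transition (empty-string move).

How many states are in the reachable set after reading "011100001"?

Start: ε-closure({s0}) = {s0, s2, s5, s6}.
Read '0': s0→∅, s2→{s5}, s5→{s2}, s6→{s2}; union {s2, s5}; ε-closure = {s2, s5, s6}.
Read '1': s2→{s0}, s5→{s1, s5}, s6→{s1, s3}; union {s0, s1, s3, s5}; ε-closure = {s0, s1, s2, s3, s5, s6}.
Read '1': s0→{s2, s3, s4}, s1→∅, s2→{s0}, s3→{s1, s6}, s5→{s1, s5}, s6→{s1, s3}; now {s0, s1, s2, s3, s4, s5, s6}.
Read '1': s0→{s2, s3, s4}, s1→∅, s2→{s0}, s3→{s1, s6}, s4→∅, s5→{s1, s5}, s6→{s1, s3}; now {s0, s1, s2, s3, s4, s5, s6}.
Read '0': s0→∅, s1→{s1, s4}, s2→{s5}, s3→{s0}, s4→{s0, s1, s2, s6}, s5→{s2}, s6→{s2}; now {s0, s1, s2, s4, s5, s6}.
Read '0': s0→∅, s1→{s1, s4}, s2→{s5}, s4→{s0, s1, s2, s6}, s5→{s2}, s6→{s2}; now {s0, s1, s2, s4, s5, s6}.
Read '0': s0→∅, s1→{s1, s4}, s2→{s5}, s4→{s0, s1, s2, s6}, s5→{s2}, s6→{s2}; now {s0, s1, s2, s4, s5, s6}.
Read '0': s0→∅, s1→{s1, s4}, s2→{s5}, s4→{s0, s1, s2, s6}, s5→{s2}, s6→{s2}; now {s0, s1, s2, s4, s5, s6}.
Read '1': s0→{s2, s3, s4}, s1→∅, s2→{s0}, s4→∅, s5→{s1, s5}, s6→{s1, s3}; union {s0, s1, s2, s3, s4, s5}; ε-closure = {s0, s1, s2, s3, s4, s5, s6}.
That set has 7 states.

7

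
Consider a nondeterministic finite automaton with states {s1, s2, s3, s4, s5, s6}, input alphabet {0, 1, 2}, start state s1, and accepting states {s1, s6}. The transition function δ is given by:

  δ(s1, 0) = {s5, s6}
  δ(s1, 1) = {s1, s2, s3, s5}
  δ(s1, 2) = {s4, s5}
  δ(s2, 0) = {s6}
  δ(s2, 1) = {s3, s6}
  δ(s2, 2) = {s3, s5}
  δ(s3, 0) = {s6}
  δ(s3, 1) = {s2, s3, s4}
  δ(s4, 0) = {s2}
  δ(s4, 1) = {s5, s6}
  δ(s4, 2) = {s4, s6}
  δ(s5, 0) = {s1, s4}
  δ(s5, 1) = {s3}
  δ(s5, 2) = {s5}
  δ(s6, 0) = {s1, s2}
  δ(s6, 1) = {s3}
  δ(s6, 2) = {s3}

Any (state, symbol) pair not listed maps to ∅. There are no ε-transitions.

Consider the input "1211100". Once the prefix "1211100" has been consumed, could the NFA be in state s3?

Start in {s1}.
Read '1': {s1} → {s1, s2, s3, s5}.
Read '2': {s1, s2, s3, s5} → {s3, s4, s5}.
Read '1': {s3, s4, s5} → {s2, s3, s4, s5, s6}.
Read '1': {s2, s3, s4, s5, s6} → {s2, s3, s4, s5, s6}.
Read '1': {s2, s3, s4, s5, s6} → {s2, s3, s4, s5, s6}.
Read '0': {s2, s3, s4, s5, s6} → {s1, s2, s4, s6}.
Read '0': {s1, s2, s4, s6} → {s1, s2, s5, s6}.
State s3 is not in {s1, s2, s5, s6}.

No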